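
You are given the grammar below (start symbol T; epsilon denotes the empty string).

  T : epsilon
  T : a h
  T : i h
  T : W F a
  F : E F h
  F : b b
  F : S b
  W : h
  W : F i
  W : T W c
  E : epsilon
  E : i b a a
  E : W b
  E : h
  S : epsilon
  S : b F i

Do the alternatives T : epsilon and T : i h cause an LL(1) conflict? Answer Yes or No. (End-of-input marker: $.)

Yes

FIRST(epsilon) = { epsilon } and FIRST(i h) = { i }.
The first alternative is nullable and FOLLOW(T) = { $, a, b, h, i } shares i with FIRST of the second — conflict.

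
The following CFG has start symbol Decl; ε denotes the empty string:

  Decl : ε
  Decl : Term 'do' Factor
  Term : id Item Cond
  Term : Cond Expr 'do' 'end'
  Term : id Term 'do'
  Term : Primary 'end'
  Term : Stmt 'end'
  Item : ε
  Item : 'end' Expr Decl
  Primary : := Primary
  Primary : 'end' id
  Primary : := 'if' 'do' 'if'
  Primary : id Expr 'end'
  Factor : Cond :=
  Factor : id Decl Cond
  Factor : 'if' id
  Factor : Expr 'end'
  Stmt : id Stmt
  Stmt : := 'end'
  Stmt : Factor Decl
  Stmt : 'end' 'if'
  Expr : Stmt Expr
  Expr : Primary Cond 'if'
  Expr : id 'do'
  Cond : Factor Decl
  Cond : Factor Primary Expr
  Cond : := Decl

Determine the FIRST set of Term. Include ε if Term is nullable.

Term : id Item Cond contributes {id}.
From Term : Cond Expr 'do' 'end': add FIRST(Cond) = { 'end', 'if', :=, id }.
Term : id Term 'do' contributes {id}.
From Term : Primary 'end': add FIRST(Primary) = { 'end', :=, id }.
From Term : Stmt 'end': add FIRST(Stmt) = { 'end', 'if', :=, id }.
Union: FIRST(Term) = { 'end', 'if', :=, id }.

{ 'end', 'if', :=, id }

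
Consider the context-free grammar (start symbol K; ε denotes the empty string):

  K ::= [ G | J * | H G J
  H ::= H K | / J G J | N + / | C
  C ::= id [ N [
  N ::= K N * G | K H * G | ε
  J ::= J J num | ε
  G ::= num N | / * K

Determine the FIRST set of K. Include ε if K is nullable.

{ *, +, /, [, id, num }

K ::= [ G contributes {[}.
From K ::= J *: J nullable, take FIRST(J) ∪ {*} = { *, num }.
From K ::= H G J: add FIRST(H) = { *, +, /, [, id, num }.
Union: FIRST(K) = { *, +, /, [, id, num }.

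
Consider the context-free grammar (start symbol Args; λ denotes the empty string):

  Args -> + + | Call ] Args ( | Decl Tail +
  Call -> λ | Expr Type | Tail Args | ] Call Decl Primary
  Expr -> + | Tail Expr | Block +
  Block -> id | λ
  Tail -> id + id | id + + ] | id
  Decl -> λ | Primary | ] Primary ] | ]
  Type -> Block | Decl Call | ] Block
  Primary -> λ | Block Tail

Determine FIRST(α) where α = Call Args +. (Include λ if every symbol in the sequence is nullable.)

Add FIRST(Call)\{λ} = { +, ], id }; Call is nullable, continue.
Add FIRST(Args) = { +, ], id }; Args is not nullable, stop.

{ +, ], id }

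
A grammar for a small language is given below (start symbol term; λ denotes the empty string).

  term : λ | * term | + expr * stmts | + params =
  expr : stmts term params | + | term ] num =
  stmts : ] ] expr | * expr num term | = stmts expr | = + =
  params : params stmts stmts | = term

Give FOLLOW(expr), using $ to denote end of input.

In term : + expr * stmts: add FIRST(* stmts) = { * }.
In stmts : ] ] expr: expr is at the end, add FOLLOW(stmts) = { $, *, +, =, ], num }.
In stmts : * expr num term: add FIRST(num term) = { num }.
In stmts : = stmts expr: expr is at the end, add FOLLOW(stmts) = { $, *, +, =, ], num }.
Union: FOLLOW(expr) = { $, *, +, =, ], num }.

{ $, *, +, =, ], num }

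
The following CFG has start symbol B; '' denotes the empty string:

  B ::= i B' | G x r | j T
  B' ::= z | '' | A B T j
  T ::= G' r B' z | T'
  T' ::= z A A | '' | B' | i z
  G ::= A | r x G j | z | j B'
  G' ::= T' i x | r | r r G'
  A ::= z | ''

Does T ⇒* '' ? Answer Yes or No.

T ::= T' and each of T' is nullable, so T ⇒* ''.

Yes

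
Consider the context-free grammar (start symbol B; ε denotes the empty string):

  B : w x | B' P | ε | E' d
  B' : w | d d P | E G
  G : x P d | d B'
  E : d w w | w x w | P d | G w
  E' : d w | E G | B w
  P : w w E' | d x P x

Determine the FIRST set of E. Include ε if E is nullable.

E : d w w contributes {d}.
E : w x w contributes {w}.
From E : P d: add FIRST(P) = { d, w }.
From E : G w: add FIRST(G) = { d, x }.
Union: FIRST(E) = { d, w, x }.

{ d, w, x }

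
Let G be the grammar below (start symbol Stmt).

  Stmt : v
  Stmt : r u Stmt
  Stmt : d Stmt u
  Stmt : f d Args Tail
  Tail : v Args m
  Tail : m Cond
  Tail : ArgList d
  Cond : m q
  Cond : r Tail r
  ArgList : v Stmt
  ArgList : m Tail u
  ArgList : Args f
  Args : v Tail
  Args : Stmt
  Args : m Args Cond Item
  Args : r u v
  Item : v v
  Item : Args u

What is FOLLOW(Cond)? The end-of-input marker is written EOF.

In Tail : m Cond: Cond is at the end, add FOLLOW(Tail) = { EOF, d, f, m, r, u, v }.
In Args : m Args Cond Item: add FIRST(Item) = { d, f, m, r, v }.
Union: FOLLOW(Cond) = { EOF, d, f, m, r, u, v }.

{ EOF, d, f, m, r, u, v }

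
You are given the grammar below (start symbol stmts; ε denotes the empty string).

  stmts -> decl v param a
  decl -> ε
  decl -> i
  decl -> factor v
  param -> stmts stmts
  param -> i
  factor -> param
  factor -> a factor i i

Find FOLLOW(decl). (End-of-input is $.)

In stmts -> decl v param a: add FIRST(v param a) = { v }.
Union: FOLLOW(decl) = { v }.

{ v }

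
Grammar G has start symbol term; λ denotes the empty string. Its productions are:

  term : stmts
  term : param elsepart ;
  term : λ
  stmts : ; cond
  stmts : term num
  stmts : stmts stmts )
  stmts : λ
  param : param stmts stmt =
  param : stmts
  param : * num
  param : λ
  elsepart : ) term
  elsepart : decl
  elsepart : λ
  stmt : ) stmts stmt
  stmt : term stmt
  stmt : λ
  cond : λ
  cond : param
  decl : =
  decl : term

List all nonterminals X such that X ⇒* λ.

Directly nullable (have an λ-production): term, stmts, param, elsepart, stmt, cond.
decl : term with every symbol nullable, so decl is nullable.

{ cond, decl, elsepart, param, stmt, stmts, term }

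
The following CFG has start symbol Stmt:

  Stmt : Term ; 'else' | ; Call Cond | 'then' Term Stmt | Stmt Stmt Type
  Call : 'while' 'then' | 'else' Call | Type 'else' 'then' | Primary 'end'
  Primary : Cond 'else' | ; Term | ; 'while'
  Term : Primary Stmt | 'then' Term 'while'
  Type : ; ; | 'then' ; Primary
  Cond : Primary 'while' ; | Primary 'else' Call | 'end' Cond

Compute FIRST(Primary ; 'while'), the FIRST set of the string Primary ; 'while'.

{ 'end', ; }

Add FIRST(Primary) = { 'end', ; }; Primary is not nullable, stop.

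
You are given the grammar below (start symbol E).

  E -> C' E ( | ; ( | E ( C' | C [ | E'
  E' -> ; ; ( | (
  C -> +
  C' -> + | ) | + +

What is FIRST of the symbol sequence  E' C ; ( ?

Add FIRST(E') = { (, ; }; E' is not nullable, stop.

{ (, ; }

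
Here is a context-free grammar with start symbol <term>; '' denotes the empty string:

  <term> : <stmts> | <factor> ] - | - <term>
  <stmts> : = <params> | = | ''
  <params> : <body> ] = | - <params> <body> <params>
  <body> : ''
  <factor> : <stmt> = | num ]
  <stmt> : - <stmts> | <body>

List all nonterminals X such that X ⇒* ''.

{ <body>, <stmt>, <stmts>, <term> }

Directly nullable (have an ''-production): <stmts>, <body>.
<stmt> : <body> with every symbol nullable, so <stmt> is nullable.
<term> : <stmts> with every symbol nullable, so <term> is nullable.
No other nonterminal has a production whose RHS symbols are all nullable.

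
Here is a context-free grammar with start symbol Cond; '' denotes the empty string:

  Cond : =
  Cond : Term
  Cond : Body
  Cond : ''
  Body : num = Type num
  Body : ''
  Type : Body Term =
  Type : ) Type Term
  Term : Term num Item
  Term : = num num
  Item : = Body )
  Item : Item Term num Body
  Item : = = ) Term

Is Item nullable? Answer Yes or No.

Nullable nonterminals: Body, Cond.
No production of Item has an RHS whose symbols are all nullable, so Item is not nullable.

No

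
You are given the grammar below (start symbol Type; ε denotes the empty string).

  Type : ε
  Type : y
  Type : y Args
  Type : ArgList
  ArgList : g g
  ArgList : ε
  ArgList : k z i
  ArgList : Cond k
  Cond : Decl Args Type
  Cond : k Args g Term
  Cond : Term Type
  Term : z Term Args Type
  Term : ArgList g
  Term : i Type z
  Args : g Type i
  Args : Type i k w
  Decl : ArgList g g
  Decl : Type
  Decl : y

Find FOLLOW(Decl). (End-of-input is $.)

{ g, i, k, y, z }

In Cond : Decl Args Type: add FIRST(Args Type) = { g, i, k, y, z }.
Union: FOLLOW(Decl) = { g, i, k, y, z }.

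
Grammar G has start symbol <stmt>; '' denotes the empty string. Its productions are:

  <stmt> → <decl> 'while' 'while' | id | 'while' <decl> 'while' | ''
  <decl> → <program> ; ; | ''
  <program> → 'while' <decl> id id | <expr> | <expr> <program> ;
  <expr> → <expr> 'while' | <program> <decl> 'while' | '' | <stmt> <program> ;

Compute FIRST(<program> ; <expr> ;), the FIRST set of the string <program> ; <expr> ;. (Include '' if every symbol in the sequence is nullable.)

{ 'while', ;, id }

Add FIRST(<program>)\{''} = { 'while', ;, id }; <program> is nullable, continue.
; is a terminal; add {;} and stop.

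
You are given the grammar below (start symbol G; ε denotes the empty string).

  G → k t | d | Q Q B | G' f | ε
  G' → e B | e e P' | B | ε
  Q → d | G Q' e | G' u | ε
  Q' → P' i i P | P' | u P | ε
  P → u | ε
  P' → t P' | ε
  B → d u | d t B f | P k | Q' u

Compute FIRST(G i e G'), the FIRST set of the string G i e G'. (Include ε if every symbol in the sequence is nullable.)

{ d, e, f, i, k, t, u }

Add FIRST(G)\{ε} = { d, e, f, i, k, t, u }; G is nullable, continue.
i is a terminal; add {i} and stop.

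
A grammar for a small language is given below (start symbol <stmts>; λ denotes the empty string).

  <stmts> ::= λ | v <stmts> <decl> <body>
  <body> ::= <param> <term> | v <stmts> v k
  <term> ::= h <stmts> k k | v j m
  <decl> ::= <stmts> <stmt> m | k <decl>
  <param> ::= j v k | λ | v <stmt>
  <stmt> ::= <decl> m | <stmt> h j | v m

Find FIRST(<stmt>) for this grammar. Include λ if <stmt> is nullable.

{ k, v }

From <stmt> ::= <decl> m: add FIRST(<decl>) = { k, v }.
From <stmt> ::= <stmt> h j: add FIRST(<stmt>) = { k, v }.
<stmt> ::= v m contributes {v}.
Union: FIRST(<stmt>) = { k, v }.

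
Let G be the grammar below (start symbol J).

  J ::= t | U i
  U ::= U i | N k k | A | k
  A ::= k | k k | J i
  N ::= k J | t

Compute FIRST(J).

{ k, t }

J ::= t contributes {t}.
From J ::= U i: add FIRST(U) = { k, t }.
Union: FIRST(J) = { k, t }.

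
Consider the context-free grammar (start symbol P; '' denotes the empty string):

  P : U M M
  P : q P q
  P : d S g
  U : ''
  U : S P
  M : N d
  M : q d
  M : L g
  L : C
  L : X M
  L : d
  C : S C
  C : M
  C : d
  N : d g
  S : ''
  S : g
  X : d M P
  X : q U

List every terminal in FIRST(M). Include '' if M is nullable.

{ d, g, q }

From M : N d: add FIRST(N) = { d }.
M : q d contributes {q}.
From M : L g: add FIRST(L) = { d, g, q }.
Union: FIRST(M) = { d, g, q }.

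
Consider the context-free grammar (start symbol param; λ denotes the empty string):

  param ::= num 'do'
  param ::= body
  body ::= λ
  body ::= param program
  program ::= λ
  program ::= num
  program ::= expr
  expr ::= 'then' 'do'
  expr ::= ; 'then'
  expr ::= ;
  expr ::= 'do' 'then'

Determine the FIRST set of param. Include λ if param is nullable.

param ::= num 'do' contributes {num}.
From param ::= body: add FIRST(body) = { 'do', 'then', ;, num, λ } (including λ since body is nullable).
Union: FIRST(param) = { 'do', 'then', ;, num, λ }.

{ 'do', 'then', ;, num, λ }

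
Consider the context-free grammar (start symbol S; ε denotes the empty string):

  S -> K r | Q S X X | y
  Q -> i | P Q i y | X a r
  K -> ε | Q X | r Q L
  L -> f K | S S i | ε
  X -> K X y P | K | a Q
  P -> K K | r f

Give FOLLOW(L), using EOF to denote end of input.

{ EOF, a, i, r, y }

In K -> r Q L: L is at the end, add FOLLOW(K) = { EOF, a, i, r, y }.
Union: FOLLOW(L) = { EOF, a, i, r, y }.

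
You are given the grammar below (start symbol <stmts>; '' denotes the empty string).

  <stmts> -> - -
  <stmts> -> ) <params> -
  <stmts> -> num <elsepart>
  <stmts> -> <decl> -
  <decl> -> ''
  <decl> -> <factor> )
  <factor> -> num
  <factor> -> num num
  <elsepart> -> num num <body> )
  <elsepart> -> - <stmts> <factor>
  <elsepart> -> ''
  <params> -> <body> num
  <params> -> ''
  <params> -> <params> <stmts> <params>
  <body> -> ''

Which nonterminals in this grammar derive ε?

{ <body>, <decl>, <elsepart>, <params> }

Directly nullable (have an ''-production): <decl>, <elsepart>, <params>, <body>.
No other nonterminal has a production whose RHS symbols are all nullable.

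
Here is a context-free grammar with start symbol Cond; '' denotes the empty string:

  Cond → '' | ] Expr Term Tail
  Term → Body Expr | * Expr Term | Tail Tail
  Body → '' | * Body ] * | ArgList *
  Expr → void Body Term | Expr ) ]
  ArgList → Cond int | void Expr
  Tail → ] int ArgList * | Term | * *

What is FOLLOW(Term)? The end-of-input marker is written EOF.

In Cond → ] Expr Term Tail: add FIRST(Tail) = { *, ], int, void }.
In Term → * Expr Term: Term is at the end, add FOLLOW(Term) = { EOF, ), *, ], int, void }.
In Expr → void Body Term: Term is at the end, add FOLLOW(Expr) = { EOF, ), *, ], int, void }.
In Tail → Term: Term is at the end, add FOLLOW(Tail) = { EOF, ), *, ], int, void }.
Union: FOLLOW(Term) = { EOF, ), *, ], int, void }.

{ EOF, ), *, ], int, void }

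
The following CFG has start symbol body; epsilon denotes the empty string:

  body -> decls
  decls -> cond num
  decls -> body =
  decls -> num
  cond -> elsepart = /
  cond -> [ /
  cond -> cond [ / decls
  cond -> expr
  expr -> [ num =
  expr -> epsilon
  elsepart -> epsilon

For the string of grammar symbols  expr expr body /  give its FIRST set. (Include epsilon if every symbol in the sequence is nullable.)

{ =, [, num }

Add FIRST(expr)\{epsilon} = { [ }; expr is nullable, continue.
Add FIRST(expr)\{epsilon} = { [ }; expr is nullable, continue.
Add FIRST(body) = { =, [, num }; body is not nullable, stop.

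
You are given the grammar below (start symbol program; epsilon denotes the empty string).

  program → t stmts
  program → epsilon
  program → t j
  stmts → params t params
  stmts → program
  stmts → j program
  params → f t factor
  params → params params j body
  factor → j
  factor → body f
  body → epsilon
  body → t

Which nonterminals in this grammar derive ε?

Directly nullable (have an epsilon-production): program, body.
stmts → program with every symbol nullable, so stmts is nullable.
No other nonterminal has a production whose RHS symbols are all nullable.

{ body, program, stmts }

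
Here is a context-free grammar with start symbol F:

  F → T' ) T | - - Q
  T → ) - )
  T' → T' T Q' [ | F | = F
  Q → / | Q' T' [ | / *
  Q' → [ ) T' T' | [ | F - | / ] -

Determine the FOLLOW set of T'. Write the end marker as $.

{ ), -, =, [ }

In F → T' ) T: add FIRST() T) = { ) }.
In T' → T' T Q' [: add FIRST(T Q' [) = { ) }.
In Q → Q' T' [: add FIRST([) = { [ }.
In Q' → [ ) T' T': add FIRST(T') = { -, = }.
In Q' → [ ) T' T': T' is at the end, add FOLLOW(Q') = { -, =, [ }.
Union: FOLLOW(T') = { ), -, =, [ }.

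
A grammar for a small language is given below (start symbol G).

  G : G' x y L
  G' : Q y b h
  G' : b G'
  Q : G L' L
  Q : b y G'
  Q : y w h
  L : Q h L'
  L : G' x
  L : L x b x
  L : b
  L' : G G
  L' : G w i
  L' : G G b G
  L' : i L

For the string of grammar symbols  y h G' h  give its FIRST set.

y is a terminal; add {y} and stop.

{ y }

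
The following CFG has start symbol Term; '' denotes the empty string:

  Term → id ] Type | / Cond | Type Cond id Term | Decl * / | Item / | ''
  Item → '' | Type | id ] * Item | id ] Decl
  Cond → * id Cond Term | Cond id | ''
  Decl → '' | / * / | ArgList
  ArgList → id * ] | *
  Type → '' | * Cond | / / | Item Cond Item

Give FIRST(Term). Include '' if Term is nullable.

Term → id ] Type contributes {id}.
Term → / Cond contributes {/}.
From Term → Type Cond id Term: Type, Cond nullable, take FIRST(Type) ∪ FIRST(Cond) ∪ {id} = { *, /, id }.
From Term → Decl * /: Decl nullable, take FIRST(Decl) ∪ {*} = { *, /, id }.
From Term → Item /: Item nullable, take FIRST(Item) ∪ {/} = { *, /, id }.
Term → '' contributes ''.
Union: FIRST(Term) = { *, /, id, '' }.

{ *, /, id, '' }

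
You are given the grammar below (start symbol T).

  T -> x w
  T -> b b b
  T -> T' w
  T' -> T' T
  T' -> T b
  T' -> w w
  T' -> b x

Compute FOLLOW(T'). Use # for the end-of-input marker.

In T -> T' w: add FIRST(w) = { w }.
In T' -> T' T: add FIRST(T) = { b, w, x }.
Union: FOLLOW(T') = { b, w, x }.

{ b, w, x }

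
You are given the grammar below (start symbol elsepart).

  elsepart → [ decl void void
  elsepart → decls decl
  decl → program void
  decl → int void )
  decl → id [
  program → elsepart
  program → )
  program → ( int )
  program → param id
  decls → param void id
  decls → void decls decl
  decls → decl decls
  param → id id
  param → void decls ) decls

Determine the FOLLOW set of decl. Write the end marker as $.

In elsepart → [ decl void void: add FIRST(void void) = { void }.
In elsepart → decls decl: decl is at the end, add FOLLOW(elsepart) = { $, void }.
In decls → void decls decl: decl is at the end, add FOLLOW(decls) = { (, ), [, id, int, void }.
In decls → decl decls: add FIRST(decls) = { (, ), [, id, int, void }.
Union: FOLLOW(decl) = { $, (, ), [, id, int, void }.

{ $, (, ), [, id, int, void }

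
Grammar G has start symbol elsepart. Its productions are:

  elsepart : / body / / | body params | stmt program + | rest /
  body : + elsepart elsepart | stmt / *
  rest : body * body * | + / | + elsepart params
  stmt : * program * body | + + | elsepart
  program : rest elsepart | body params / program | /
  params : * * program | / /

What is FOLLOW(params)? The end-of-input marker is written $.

{ $, *, +, / }

In elsepart : body params: params is at the end, add FOLLOW(elsepart) = { $, *, +, / }.
In rest : + elsepart params: params is at the end, add FOLLOW(rest) = { *, +, / }.
In program : body params / program: add FIRST(/ program) = { / }.
Union: FOLLOW(params) = { $, *, +, / }.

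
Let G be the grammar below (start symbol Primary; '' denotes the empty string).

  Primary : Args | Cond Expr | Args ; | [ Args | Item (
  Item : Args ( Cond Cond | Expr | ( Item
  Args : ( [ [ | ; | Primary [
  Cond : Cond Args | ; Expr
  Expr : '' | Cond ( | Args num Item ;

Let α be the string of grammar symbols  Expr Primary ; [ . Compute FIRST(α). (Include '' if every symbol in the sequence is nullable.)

{ (, ;, [ }

Add FIRST(Expr)\{''} = { (, ;, [ }; Expr is nullable, continue.
Add FIRST(Primary) = { (, ;, [ }; Primary is not nullable, stop.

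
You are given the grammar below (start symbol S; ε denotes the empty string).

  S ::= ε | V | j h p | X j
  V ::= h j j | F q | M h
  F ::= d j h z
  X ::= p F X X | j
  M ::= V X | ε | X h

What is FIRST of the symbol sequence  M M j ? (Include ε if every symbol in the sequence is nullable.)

{ d, h, j, p }

Add FIRST(M)\{ε} = { d, h, j, p }; M is nullable, continue.
Add FIRST(M)\{ε} = { d, h, j, p }; M is nullable, continue.
j is a terminal; add {j} and stop.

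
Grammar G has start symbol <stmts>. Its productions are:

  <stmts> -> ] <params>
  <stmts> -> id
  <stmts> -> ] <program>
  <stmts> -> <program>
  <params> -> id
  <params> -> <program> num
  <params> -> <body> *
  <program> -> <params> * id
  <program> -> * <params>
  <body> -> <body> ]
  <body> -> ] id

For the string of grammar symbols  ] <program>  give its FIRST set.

] is a terminal; add {]} and stop.

{ ] }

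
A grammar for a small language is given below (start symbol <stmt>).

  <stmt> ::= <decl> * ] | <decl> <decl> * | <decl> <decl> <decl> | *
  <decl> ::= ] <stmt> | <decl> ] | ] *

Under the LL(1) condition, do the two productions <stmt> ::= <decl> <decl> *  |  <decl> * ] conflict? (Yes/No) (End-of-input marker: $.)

FIRST(<decl> <decl> *) = { ] } and FIRST(<decl> * ]) = { ] }.
Both contain ], so the two alternatives are not disjoint — LL(1) conflict.

Yes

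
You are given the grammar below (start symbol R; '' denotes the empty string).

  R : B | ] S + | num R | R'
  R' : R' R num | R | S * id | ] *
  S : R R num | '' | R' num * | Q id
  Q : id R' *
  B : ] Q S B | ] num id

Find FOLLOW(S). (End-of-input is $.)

In R : ] S +: add FIRST(+) = { + }.
In R' : S * id: add FIRST(* id) = { * }.
In B : ] Q S B: add FIRST(B) = { ] }.
Union: FOLLOW(S) = { *, +, ] }.

{ *, +, ] }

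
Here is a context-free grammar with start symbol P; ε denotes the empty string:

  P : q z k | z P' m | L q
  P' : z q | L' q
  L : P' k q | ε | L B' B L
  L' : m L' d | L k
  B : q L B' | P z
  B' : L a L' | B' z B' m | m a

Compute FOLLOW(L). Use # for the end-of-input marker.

In P : L q: add FIRST(q) = { q }.
In L : L B' B L: add FIRST(B' B L) = { a, k, m, z }.
In L : L B' B L: L is at the end, add FOLLOW(L) = { a, k, m, q, z }.
In L' : L k: add FIRST(k) = { k }.
In B : q L B': add FIRST(B') = { a, k, m, z }.
In B' : L a L': add FIRST(a L') = { a }.
Union: FOLLOW(L) = { a, k, m, q, z }.

{ a, k, m, q, z }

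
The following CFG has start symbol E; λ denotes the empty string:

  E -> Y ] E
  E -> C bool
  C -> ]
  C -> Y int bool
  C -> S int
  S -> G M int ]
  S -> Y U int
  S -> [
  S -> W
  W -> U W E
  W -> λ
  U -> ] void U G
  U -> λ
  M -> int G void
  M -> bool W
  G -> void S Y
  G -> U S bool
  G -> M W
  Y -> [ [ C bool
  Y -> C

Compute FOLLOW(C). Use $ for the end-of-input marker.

In E -> C bool: add FIRST(bool) = { bool }.
In Y -> [ [ C bool: add FIRST(bool) = { bool }.
In Y -> C: C is at the end, add FOLLOW(Y) = { [, ], bool, int, void }.
Union: FOLLOW(C) = { [, ], bool, int, void }.

{ [, ], bool, int, void }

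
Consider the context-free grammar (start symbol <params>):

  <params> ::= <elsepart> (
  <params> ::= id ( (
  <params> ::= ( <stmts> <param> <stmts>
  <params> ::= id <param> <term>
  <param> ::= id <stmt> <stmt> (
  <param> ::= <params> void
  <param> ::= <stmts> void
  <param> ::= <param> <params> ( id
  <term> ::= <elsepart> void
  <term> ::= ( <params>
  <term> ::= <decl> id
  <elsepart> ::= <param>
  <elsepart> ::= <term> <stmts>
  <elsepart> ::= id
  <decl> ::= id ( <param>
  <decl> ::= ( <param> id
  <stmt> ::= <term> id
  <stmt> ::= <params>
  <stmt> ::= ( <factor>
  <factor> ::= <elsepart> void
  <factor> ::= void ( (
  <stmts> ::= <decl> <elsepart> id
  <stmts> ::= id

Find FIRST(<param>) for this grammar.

{ (, id }

<param> ::= id <stmt> <stmt> ( contributes {id}.
From <param> ::= <params> void: add FIRST(<params>) = { (, id }.
From <param> ::= <stmts> void: add FIRST(<stmts>) = { (, id }.
From <param> ::= <param> <params> ( id: add FIRST(<param>) = { (, id }.
Union: FIRST(<param>) = { (, id }.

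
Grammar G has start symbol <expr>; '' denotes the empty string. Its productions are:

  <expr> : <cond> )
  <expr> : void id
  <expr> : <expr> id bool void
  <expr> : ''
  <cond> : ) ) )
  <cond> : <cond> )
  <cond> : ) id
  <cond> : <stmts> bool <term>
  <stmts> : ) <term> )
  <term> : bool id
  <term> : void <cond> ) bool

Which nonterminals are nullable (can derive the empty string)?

Directly nullable (have an ''-production): <expr>.
No other nonterminal has a production whose RHS symbols are all nullable.

{ <expr> }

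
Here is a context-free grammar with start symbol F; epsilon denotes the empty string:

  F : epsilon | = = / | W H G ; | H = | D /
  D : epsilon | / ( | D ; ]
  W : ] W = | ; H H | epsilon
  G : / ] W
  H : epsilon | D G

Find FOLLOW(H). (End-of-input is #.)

In F : W H G ;: add FIRST(G ;) = { / }.
In F : H =: add FIRST(=) = { = }.
In W : ; H H: add FIRST(H)\{epsilon} = { /, ; }.
  Since H is nullable, also add FOLLOW(W) = { /, ;, = }.
In W : ; H H: H is at the end, add FOLLOW(W) = { /, ;, = }.
Union: FOLLOW(H) = { /, ;, = }.

{ /, ;, = }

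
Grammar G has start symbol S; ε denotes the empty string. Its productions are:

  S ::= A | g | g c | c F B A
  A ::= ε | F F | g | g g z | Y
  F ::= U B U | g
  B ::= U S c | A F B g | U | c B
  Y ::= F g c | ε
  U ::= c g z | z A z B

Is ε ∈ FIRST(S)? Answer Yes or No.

Yes

S ::= A and each of A is nullable, so S ⇒* ε.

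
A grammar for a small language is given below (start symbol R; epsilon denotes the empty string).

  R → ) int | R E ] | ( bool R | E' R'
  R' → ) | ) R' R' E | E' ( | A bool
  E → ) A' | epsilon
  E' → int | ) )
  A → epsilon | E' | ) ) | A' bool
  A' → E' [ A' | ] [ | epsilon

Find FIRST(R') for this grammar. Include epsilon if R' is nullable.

{ ), ], bool, int }

R' → ) contributes {)}.
R' → ) R' R' E contributes {)}.
From R' → E' (: add FIRST(E') = { ), int }.
From R' → A bool: A nullable, take FIRST(A) ∪ {bool} = { ), ], bool, int }.
Union: FIRST(R') = { ), ], bool, int }.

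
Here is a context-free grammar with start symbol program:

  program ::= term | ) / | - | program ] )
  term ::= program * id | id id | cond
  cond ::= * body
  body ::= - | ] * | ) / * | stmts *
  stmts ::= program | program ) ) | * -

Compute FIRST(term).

{ ), *, -, id }

From term ::= program * id: add FIRST(program) = { ), *, -, id }.
term ::= id id contributes {id}.
From term ::= cond: add FIRST(cond) = { * }.
Union: FIRST(term) = { ), *, -, id }.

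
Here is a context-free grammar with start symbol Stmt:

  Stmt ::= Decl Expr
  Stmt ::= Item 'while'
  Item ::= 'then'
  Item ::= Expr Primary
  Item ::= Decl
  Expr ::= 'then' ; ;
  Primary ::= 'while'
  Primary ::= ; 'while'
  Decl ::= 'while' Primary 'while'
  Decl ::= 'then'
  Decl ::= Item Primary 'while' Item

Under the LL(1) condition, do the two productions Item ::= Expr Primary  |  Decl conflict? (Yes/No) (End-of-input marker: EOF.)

Yes

FIRST(Expr Primary) = { 'then' } and FIRST(Decl) = { 'then', 'while' }.
Both contain 'then', so the two alternatives are not disjoint — LL(1) conflict.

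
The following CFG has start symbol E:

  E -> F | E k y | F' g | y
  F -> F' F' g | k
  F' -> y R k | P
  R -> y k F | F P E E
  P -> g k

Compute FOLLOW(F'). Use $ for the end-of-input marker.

{ g, y }

In E -> F' g: add FIRST(g) = { g }.
In F -> F' F' g: add FIRST(F' g) = { g, y }.
In F -> F' F' g: add FIRST(g) = { g }.
Union: FOLLOW(F') = { g, y }.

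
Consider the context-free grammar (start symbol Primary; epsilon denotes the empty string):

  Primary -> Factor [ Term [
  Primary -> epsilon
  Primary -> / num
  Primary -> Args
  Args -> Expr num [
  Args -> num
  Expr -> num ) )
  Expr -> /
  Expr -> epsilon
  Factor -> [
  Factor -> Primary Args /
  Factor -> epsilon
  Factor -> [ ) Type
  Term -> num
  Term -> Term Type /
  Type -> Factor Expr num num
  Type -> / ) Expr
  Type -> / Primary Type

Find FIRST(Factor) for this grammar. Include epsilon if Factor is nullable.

{ /, [, num, epsilon }

Factor -> [ contributes {[}.
From Factor -> Primary Args /: Primary nullable, take FIRST(Primary) ∪ FIRST(Args) = { /, [, num }.
Factor -> epsilon contributes epsilon.
Factor -> [ ) Type contributes {[}.
Union: FIRST(Factor) = { /, [, num, epsilon }.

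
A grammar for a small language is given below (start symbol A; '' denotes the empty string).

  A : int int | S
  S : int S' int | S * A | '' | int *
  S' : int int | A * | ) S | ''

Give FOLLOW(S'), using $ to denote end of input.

{ int }

In S : int S' int: add FIRST(int) = { int }.
Union: FOLLOW(S') = { int }.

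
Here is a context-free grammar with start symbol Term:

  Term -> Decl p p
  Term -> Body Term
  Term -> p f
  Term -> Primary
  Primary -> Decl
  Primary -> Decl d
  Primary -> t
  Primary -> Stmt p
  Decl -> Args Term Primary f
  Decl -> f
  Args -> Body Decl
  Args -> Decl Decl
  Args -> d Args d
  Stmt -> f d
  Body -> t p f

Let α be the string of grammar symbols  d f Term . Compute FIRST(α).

{ d }

d is a terminal; add {d} and stop.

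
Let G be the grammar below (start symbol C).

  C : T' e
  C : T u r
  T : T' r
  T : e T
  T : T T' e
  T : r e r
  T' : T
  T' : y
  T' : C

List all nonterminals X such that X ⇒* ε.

No nonterminal has an empty production or an RHS whose symbols are all nullable.

{ } (none)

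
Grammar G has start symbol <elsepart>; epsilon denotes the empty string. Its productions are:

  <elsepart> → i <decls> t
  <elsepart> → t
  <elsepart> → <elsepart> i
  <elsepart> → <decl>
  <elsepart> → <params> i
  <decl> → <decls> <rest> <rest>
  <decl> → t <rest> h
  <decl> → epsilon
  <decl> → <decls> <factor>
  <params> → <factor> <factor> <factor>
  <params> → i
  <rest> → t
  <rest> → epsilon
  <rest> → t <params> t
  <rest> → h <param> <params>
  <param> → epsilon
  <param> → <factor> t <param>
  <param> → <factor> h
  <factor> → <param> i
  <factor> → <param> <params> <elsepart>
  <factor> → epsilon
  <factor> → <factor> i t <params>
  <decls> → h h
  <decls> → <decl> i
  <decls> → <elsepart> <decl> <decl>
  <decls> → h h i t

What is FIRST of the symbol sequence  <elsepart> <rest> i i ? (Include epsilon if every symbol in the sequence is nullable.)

Add FIRST(<elsepart>)\{epsilon} = { h, i, t }; <elsepart> is nullable, continue.
Add FIRST(<rest>)\{epsilon} = { h, t }; <rest> is nullable, continue.
i is a terminal; add {i} and stop.

{ h, i, t }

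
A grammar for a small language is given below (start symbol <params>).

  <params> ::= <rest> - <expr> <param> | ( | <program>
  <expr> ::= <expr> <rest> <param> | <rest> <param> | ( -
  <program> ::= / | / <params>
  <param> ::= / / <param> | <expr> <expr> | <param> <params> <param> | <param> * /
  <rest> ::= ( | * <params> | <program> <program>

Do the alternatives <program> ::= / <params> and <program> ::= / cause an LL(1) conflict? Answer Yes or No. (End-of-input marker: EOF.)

Yes

FIRST(/ <params>) = { / } and FIRST(/) = { / }.
Both contain /, so the two alternatives are not disjoint — LL(1) conflict.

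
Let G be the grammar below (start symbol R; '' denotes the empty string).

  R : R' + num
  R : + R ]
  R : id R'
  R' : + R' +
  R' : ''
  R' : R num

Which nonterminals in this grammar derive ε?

Directly nullable (have an ''-production): R'.
No other nonterminal has a production whose RHS symbols are all nullable.

{ R' }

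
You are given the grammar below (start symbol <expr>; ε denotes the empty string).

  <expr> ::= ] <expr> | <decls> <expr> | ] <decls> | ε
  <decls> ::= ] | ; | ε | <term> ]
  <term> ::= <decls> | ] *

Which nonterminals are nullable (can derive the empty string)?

{ <decls>, <expr>, <term> }

Directly nullable (have an ε-production): <expr>, <decls>.
<term> ::= <decls> with every symbol nullable, so <term> is nullable.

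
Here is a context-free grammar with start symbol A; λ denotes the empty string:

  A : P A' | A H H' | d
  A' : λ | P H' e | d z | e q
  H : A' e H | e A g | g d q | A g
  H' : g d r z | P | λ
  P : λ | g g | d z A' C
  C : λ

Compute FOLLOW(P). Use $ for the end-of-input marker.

{ $, d, e, g }

In A : P A': add FIRST(A')\{λ} = { d, e, g }.
  Since A' is nullable, also add FOLLOW(A) = { $, d, e, g }.
In A' : P H' e: add FIRST(H' e) = { d, e, g }.
In H' : P: P is at the end, add FOLLOW(H') = { $, d, e, g }.
Union: FOLLOW(P) = { $, d, e, g }.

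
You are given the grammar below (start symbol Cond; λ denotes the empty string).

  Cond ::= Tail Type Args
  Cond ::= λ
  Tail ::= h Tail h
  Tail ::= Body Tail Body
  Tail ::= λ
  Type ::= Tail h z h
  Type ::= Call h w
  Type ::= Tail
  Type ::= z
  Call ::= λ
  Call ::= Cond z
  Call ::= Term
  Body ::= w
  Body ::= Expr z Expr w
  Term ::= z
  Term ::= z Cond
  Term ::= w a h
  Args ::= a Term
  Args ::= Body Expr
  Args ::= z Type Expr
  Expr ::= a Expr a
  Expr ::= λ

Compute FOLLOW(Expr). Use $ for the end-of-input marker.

In Body ::= Expr z Expr w: add FIRST(z Expr w) = { z }.
In Body ::= Expr z Expr w: add FIRST(w) = { w }.
In Args ::= Body Expr: Expr is at the end, add FOLLOW(Args) = { $, h, z }.
In Args ::= z Type Expr: Expr is at the end, add FOLLOW(Args) = { $, h, z }.
In Expr ::= a Expr a: add FIRST(a) = { a }.
Union: FOLLOW(Expr) = { $, a, h, w, z }.

{ $, a, h, w, z }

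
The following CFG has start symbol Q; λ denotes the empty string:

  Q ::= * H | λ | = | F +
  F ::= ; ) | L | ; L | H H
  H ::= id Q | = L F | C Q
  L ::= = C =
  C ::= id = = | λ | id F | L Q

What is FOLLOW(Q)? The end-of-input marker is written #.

{ #, *, +, ;, =, id }

Q is the start symbol, so # ∈ FOLLOW(Q).
In H ::= id Q: Q is at the end, add FOLLOW(H) = { #, *, +, ;, =, id }.
In H ::= C Q: Q is at the end, add FOLLOW(H) = { #, *, +, ;, =, id }.
In C ::= L Q: Q is at the end, add FOLLOW(C) = { #, *, +, ;, =, id }.
Union: FOLLOW(Q) = { #, *, +, ;, =, id }.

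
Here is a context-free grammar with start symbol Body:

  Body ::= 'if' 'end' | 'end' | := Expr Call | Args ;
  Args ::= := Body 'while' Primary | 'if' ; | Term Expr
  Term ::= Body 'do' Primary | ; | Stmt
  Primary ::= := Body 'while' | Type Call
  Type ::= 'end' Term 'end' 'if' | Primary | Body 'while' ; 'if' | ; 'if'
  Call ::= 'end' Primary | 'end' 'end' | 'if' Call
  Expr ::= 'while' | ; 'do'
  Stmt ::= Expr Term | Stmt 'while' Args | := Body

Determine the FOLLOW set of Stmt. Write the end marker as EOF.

{ 'end', 'while', ; }

In Term ::= Stmt: Stmt is at the end, add FOLLOW(Term) = { 'end', 'while', ; }.
In Stmt ::= Stmt 'while' Args: add FIRST('while' Args) = { 'while' }.
Union: FOLLOW(Stmt) = { 'end', 'while', ; }.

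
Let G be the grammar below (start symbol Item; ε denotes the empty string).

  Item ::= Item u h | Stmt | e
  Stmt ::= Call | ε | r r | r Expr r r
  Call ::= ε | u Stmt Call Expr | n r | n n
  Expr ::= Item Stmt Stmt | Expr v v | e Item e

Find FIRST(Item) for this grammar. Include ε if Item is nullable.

From Item ::= Item u h: Item nullable, take FIRST(Item) ∪ {u} = { e, n, r, u }.
From Item ::= Stmt: add FIRST(Stmt) = { n, r, u, ε } (including ε since Stmt is nullable).
Item ::= e contributes {e}.
Union: FIRST(Item) = { e, n, r, u, ε }.

{ e, n, r, u, ε }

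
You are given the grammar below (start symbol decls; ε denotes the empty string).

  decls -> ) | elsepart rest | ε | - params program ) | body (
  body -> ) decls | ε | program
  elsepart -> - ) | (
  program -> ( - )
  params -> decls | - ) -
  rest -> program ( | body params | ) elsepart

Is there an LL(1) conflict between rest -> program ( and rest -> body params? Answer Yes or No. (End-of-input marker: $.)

FIRST(program () = { ( } and FIRST(body params) = { (, ), -, ε }.
Both contain (, so the two alternatives are not disjoint — LL(1) conflict.

Yes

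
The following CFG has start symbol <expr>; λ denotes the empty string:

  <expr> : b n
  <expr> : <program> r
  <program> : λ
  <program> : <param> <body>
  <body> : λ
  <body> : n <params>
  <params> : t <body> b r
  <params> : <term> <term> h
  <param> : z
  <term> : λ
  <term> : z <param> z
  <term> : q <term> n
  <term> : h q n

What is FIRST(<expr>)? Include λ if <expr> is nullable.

{ b, r, z }

<expr> : b n contributes {b}.
From <expr> : <program> r: <program> nullable, take FIRST(<program>) ∪ {r} = { r, z }.
Union: FIRST(<expr>) = { b, r, z }.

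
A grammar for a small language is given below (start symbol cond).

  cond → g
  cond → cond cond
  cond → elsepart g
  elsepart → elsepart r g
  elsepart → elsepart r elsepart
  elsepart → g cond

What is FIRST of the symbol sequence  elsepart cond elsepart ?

Add FIRST(elsepart) = { g }; elsepart is not nullable, stop.

{ g }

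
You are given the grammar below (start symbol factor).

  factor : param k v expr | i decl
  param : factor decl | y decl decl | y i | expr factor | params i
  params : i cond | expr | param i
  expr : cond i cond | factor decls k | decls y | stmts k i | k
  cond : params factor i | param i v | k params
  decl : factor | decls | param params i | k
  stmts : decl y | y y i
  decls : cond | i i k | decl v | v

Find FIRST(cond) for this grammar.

From cond : params factor i: add FIRST(params) = { i, k, v, y }.
From cond : param i v: add FIRST(param) = { i, k, v, y }.
cond : k params contributes {k}.
Union: FIRST(cond) = { i, k, v, y }.

{ i, k, v, y }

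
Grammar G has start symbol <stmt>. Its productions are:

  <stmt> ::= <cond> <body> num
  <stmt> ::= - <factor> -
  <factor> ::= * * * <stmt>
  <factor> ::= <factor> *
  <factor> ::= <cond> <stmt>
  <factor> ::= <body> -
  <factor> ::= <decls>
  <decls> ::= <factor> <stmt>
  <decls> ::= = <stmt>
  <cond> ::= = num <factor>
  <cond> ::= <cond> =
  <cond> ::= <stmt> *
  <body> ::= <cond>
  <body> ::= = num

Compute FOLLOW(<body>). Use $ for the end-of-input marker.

In <stmt> ::= <cond> <body> num: add FIRST(num) = { num }.
In <factor> ::= <body> -: add FIRST(-) = { - }.
Union: FOLLOW(<body>) = { -, num }.

{ -, num }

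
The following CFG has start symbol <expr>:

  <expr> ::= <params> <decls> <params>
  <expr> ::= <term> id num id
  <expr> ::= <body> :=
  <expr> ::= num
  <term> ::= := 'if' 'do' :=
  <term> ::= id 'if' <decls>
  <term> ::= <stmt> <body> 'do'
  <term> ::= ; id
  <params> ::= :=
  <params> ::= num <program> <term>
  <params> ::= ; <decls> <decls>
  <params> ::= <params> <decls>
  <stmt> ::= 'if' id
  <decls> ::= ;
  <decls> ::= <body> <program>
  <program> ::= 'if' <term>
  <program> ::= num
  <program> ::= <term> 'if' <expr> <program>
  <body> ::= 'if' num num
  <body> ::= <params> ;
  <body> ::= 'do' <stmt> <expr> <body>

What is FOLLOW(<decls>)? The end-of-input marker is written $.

In <expr> ::= <params> <decls> <params>: add FIRST(<params>) = { :=, ;, num }.
In <term> ::= id 'if' <decls>: <decls> is at the end, add FOLLOW(<term>) = { $, 'do', 'if', :=, ;, id, num }.
In <params> ::= ; <decls> <decls>: add FIRST(<decls>) = { 'do', 'if', :=, ;, num }.
In <params> ::= ; <decls> <decls>: <decls> is at the end, add FOLLOW(<params>) = { $, 'do', 'if', :=, ;, id, num }.
In <params> ::= <params> <decls>: <decls> is at the end, add FOLLOW(<params>) = { $, 'do', 'if', :=, ;, id, num }.
Union: FOLLOW(<decls>) = { $, 'do', 'if', :=, ;, id, num }.

{ $, 'do', 'if', :=, ;, id, num }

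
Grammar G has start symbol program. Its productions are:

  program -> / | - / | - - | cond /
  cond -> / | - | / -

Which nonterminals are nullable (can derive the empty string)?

{ } (none)

No nonterminal has an empty production or an RHS whose symbols are all nullable.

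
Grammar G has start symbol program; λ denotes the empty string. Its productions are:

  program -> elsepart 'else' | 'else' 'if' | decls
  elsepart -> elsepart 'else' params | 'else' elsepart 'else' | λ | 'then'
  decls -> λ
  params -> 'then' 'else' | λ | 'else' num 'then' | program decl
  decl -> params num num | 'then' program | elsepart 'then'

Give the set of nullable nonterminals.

Directly nullable (have an λ-production): elsepart, decls, params.
program -> decls with every symbol nullable, so program is nullable.
No other nonterminal has a production whose RHS symbols are all nullable.

{ decls, elsepart, params, program }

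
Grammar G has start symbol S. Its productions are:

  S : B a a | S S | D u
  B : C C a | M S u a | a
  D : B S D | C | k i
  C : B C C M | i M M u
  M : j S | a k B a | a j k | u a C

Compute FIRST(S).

From S : B a a: add FIRST(B) = { a, i, j, u }.
From S : S S: add FIRST(S) = { a, i, j, k, u }.
From S : D u: add FIRST(D) = { a, i, j, k, u }.
Union: FIRST(S) = { a, i, j, k, u }.

{ a, i, j, k, u }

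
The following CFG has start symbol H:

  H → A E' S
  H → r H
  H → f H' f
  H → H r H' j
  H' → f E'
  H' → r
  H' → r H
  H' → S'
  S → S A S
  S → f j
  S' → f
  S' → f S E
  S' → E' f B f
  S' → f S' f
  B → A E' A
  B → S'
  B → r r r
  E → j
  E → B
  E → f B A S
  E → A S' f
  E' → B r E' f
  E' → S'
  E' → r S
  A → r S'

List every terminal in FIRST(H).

From H → A E' S: add FIRST(A) = { r }.
H → r H contributes {r}.
H → f H' f contributes {f}.
From H → H r H' j: add FIRST(H) = { f, r }.
Union: FIRST(H) = { f, r }.

{ f, r }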